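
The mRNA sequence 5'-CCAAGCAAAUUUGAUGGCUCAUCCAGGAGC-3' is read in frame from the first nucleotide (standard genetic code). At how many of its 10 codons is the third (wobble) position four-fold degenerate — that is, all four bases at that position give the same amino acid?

Codon 1 CCA (Pro): third position 4-fold.
Codon 2 AGC (Ser): third position 2-fold.
Codon 3 AAA (Lys): third position 2-fold.
Codon 4 UUU (Phe): third position 2-fold.
Codon 5 GAU (Asp): third position 2-fold.
Codon 6 GGC (Gly): third position 4-fold.
Codon 7 UCA (Ser): third position 4-fold.
Codon 8 UCC (Ser): third position 4-fold.
Codon 9 AGG (Arg): third position 2-fold.
Codon 10 AGC (Ser): third position 2-fold.
Four-fold degenerate third positions: 4.

4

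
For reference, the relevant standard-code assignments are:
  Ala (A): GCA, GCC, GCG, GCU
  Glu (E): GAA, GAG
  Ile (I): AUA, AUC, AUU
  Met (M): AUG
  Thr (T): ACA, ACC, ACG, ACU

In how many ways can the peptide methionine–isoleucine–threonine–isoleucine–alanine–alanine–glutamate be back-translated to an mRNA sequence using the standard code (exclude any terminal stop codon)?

Met: 1 codon.
Ile: 3 codons.
Thr: 4 codons.
Ile: 3 codons.
Ala: 4 codons.
Ala: 4 codons.
Glu: 2 codons.
1 × 3 × 4 × 3 × 4 × 4 × 2 = 1152.

1152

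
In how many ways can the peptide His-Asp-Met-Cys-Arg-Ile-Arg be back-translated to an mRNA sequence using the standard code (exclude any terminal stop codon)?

864

His: 2 codons.
Asp: 2 codons.
Met: 1 codon.
Cys: 2 codons.
Arg: 6 codons.
Ile: 3 codons.
Arg: 6 codons.
2 × 2 × 1 × 2 × 6 × 3 × 6 = 864.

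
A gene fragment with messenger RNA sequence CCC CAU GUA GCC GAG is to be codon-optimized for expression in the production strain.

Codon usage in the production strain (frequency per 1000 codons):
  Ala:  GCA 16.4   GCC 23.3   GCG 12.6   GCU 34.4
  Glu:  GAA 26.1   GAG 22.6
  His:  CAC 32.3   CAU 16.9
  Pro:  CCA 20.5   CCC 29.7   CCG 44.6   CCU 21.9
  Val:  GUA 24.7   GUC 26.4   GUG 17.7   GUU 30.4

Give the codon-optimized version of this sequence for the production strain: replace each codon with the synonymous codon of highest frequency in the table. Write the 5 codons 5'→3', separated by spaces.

Codon 1 (Pro): best is CCG at 44.6.
Codon 2 (His): best is CAC at 32.3.
Codon 3 (Val): best is GUU at 30.4.
Codon 4 (Ala): best is GCU at 34.4.
Codon 5 (Glu): best is GAA at 26.1.

CCG CAC GUU GCU GAA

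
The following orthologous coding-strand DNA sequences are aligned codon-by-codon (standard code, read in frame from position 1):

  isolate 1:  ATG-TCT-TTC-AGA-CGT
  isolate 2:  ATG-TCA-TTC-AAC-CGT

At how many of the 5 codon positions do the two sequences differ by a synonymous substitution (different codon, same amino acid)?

Codon 1: ATG Met / ATG Met — identical.
Codon 2: TCT Ser / TCA Ser — synonymous.
Codon 3: TTC Phe / TTC Phe — identical.
Codon 4: AGA Arg / AAC Asn — nonsynonymous.
Codon 5: CGT Arg / CGT Arg — identical.
Synonymous differences: 1.

1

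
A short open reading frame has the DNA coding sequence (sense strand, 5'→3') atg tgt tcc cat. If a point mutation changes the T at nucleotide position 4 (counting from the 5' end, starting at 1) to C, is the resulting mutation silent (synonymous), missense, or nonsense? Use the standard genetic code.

missense

Position 4 falls in codon 2: TGT → Cys.
After the substitution the codon is CGT → Arg.
Cys ≠ Arg, so this is a missense mutation.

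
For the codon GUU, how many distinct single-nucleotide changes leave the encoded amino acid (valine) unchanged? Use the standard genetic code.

Position 1: none → 0 synonymous.
Position 2: none → 0 synonymous.
Position 3: GUC, GUA, GUG → 3 synonymous.
Total: 0 + 0 + 3 = 3.

3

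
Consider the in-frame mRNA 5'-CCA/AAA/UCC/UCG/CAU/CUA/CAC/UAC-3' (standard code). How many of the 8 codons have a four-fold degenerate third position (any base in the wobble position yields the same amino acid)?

Codon 1 CCA (Pro): third position 4-fold.
Codon 2 AAA (Lys): third position 2-fold.
Codon 3 UCC (Ser): third position 4-fold.
Codon 4 UCG (Ser): third position 4-fold.
Codon 5 CAU (His): third position 2-fold.
Codon 6 CUA (Leu): third position 4-fold.
Codon 7 CAC (His): third position 2-fold.
Codon 8 UAC (Tyr): third position 2-fold.
Four-fold degenerate third positions: 4.

4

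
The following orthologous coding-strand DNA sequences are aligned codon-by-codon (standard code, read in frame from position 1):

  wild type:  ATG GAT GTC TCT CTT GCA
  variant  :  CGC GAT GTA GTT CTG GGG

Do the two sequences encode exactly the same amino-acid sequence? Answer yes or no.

Codon 1: ATG Met / CGC Arg — nonsynonymous.
Codon 2: GAT Asp / GAT Asp — identical.
Codon 3: GTC Val / GTA Val — synonymous.
Codon 4: TCT Ser / GTT Val — nonsynonymous.
Codon 5: CTT Leu / CTG Leu — synonymous.
Codon 6: GCA Ala / GGG Gly — nonsynonymous.
Nonsynonymous differences: 3 → different protein.

no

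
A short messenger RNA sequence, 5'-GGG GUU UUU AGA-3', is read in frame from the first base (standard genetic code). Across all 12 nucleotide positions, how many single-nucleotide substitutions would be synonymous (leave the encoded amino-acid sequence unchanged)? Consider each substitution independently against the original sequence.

Codon 1 (GGG, Gly): 3 synonymous substitutions.
Codon 2 (GUU, Val): 3 synonymous substitutions.
Codon 3 (UUU, Phe): 1 synonymous substitution.
Codon 4 (AGA, Arg): 2 synonymous substitutions.
Total: 3 + 3 + 1 + 2 = 9.

9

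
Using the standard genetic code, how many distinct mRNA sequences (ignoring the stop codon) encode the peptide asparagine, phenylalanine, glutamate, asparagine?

Asn: 2 codons.
Phe: 2 codons.
Glu: 2 codons.
Asn: 2 codons.
2 × 2 × 2 × 2 = 16.

16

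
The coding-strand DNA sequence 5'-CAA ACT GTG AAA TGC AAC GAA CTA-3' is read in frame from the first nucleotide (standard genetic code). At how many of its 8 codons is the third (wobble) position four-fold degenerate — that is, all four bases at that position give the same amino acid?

3

Codon 1 CAA (Gln): third position 2-fold.
Codon 2 ACT (Thr): third position 4-fold.
Codon 3 GTG (Val): third position 4-fold.
Codon 4 AAA (Lys): third position 2-fold.
Codon 5 TGC (Cys): third position 2-fold.
Codon 6 AAC (Asn): third position 2-fold.
Codon 7 GAA (Glu): third position 2-fold.
Codon 8 CTA (Leu): third position 4-fold.
Four-fold degenerate third positions: 3.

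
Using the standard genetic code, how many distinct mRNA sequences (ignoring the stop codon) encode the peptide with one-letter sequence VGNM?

32

Val: 4 codons.
Gly: 4 codons.
Asn: 2 codons.
Met: 1 codon.
4 × 4 × 2 × 1 = 32.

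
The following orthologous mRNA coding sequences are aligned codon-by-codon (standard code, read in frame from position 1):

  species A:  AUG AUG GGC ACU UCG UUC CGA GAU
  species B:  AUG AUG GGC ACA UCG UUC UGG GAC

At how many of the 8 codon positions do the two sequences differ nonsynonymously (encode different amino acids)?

1

Codon 1: AUG Met / AUG Met — identical.
Codon 2: AUG Met / AUG Met — identical.
Codon 3: GGC Gly / GGC Gly — identical.
Codon 4: ACU Thr / ACA Thr — synonymous.
Codon 5: UCG Ser / UCG Ser — identical.
Codon 6: UUC Phe / UUC Phe — identical.
Codon 7: CGA Arg / UGG Trp — nonsynonymous.
Codon 8: GAU Asp / GAC Asp — synonymous.
Nonsynonymous differences: 1.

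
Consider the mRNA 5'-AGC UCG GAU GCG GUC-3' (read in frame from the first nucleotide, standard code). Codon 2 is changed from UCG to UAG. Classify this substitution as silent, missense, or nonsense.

Position 5 falls in codon 2: UCG → Ser.
After the substitution the codon is UAG → Stop.
The new codon is a stop codon, so this is a nonsense mutation.

nonsense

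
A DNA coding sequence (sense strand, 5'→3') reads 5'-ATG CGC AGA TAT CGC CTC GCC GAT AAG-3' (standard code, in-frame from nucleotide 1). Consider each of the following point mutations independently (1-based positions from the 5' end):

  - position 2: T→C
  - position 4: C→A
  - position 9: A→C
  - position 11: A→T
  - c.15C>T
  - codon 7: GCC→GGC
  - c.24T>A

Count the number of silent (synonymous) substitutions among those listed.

1

Codon 1: ATG (Met) → ACG (Thr) — missense.
Codon 2: CGC (Arg) → AGC (Ser) — missense.
Codon 3: AGA (Arg) → AGC (Ser) — missense.
Codon 4: TAT (Tyr) → TTT (Phe) — missense.
Codon 5: CGC (Arg) → CGT (Arg) — synonymous.
Codon 7: GCC (Ala) → GGC (Gly) — missense.
Codon 8: GAT (Asp) → GAA (Glu) — missense.
Synonymous: 1 of 7.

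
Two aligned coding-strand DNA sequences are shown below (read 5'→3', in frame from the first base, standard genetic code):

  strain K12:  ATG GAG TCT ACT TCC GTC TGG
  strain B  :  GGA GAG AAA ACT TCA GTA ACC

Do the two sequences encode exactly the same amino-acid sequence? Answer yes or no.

Codon 1: ATG Met / GGA Gly — nonsynonymous.
Codon 2: GAG Glu / GAG Glu — identical.
Codon 3: TCT Ser / AAA Lys — nonsynonymous.
Codon 4: ACT Thr / ACT Thr — identical.
Codon 5: TCC Ser / TCA Ser — synonymous.
Codon 6: GTC Val / GTA Val — synonymous.
Codon 7: TGG Trp / ACC Thr — nonsynonymous.
Nonsynonymous differences: 3 → different protein.

no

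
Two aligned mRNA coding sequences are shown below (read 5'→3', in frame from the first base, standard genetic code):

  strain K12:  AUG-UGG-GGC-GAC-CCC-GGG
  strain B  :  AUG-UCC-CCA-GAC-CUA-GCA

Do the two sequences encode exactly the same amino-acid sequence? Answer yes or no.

Codon 1: AUG Met / AUG Met — identical.
Codon 2: UGG Trp / UCC Ser — nonsynonymous.
Codon 3: GGC Gly / CCA Pro — nonsynonymous.
Codon 4: GAC Asp / GAC Asp — identical.
Codon 5: CCC Pro / CUA Leu — nonsynonymous.
Codon 6: GGG Gly / GCA Ala — nonsynonymous.
Nonsynonymous differences: 4 → different protein.

no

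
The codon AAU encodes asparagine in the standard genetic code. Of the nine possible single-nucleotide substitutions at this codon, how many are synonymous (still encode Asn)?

1

Position 1: none → 0 synonymous.
Position 2: none → 0 synonymous.
Position 3: AAC → 1 synonymous.
Total: 0 + 0 + 1 = 1.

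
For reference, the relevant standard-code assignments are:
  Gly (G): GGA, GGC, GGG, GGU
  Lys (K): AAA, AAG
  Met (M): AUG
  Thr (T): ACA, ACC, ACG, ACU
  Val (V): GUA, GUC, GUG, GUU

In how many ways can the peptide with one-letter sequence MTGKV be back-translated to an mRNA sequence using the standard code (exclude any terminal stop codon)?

Met: 1 codon.
Thr: 4 codons.
Gly: 4 codons.
Lys: 2 codons.
Val: 4 codons.
1 × 4 × 4 × 2 × 4 = 128.

128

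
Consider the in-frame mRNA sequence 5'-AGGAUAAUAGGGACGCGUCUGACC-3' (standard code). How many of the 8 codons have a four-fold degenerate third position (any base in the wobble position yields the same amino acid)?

5

Codon 1 AGG (Arg): third position 2-fold.
Codon 2 AUA (Ile): third position 3-fold.
Codon 3 AUA (Ile): third position 3-fold.
Codon 4 GGG (Gly): third position 4-fold.
Codon 5 ACG (Thr): third position 4-fold.
Codon 6 CGU (Arg): third position 4-fold.
Codon 7 CUG (Leu): third position 4-fold.
Codon 8 ACC (Thr): third position 4-fold.
Four-fold degenerate third positions: 5.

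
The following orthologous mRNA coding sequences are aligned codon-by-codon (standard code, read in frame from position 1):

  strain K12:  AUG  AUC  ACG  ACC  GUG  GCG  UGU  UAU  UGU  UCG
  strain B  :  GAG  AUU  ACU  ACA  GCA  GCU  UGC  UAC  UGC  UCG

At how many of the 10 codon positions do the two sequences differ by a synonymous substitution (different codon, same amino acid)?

Codon 1: AUG Met / GAG Glu — nonsynonymous.
Codon 2: AUC Ile / AUU Ile — synonymous.
Codon 3: ACG Thr / ACU Thr — synonymous.
Codon 4: ACC Thr / ACA Thr — synonymous.
Codon 5: GUG Val / GCA Ala — nonsynonymous.
Codon 6: GCG Ala / GCU Ala — synonymous.
Codon 7: UGU Cys / UGC Cys — synonymous.
Codon 8: UAU Tyr / UAC Tyr — synonymous.
Codon 9: UGU Cys / UGC Cys — synonymous.
Codon 10: UCG Ser / UCG Ser — identical.
Synonymous differences: 7.

7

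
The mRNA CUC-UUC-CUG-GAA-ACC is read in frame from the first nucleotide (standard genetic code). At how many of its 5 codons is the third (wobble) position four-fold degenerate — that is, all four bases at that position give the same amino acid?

Codon 1 CUC (Leu): third position 4-fold.
Codon 2 UUC (Phe): third position 2-fold.
Codon 3 CUG (Leu): third position 4-fold.
Codon 4 GAA (Glu): third position 2-fold.
Codon 5 ACC (Thr): third position 4-fold.
Four-fold degenerate third positions: 3.

3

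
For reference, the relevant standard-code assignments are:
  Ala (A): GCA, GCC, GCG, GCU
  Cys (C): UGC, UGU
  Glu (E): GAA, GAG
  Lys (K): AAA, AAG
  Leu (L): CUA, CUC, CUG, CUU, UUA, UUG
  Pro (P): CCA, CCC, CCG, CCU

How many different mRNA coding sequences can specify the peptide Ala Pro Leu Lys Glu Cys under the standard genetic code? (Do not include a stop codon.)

Ala: 4 codons.
Pro: 4 codons.
Leu: 6 codons.
Lys: 2 codons.
Glu: 2 codons.
Cys: 2 codons.
4 × 4 × 6 × 2 × 2 × 2 = 768.

768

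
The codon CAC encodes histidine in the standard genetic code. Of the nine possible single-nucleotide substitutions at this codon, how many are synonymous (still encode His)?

1

Position 1: none → 0 synonymous.
Position 2: none → 0 synonymous.
Position 3: CAU → 1 synonymous.
Total: 0 + 0 + 1 = 1.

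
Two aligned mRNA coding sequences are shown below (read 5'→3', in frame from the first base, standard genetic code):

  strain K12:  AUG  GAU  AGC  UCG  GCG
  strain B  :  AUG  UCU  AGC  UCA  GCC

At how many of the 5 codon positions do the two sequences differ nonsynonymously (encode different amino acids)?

Codon 1: AUG Met / AUG Met — identical.
Codon 2: GAU Asp / UCU Ser — nonsynonymous.
Codon 3: AGC Ser / AGC Ser — identical.
Codon 4: UCG Ser / UCA Ser — synonymous.
Codon 5: GCG Ala / GCC Ala — synonymous.
Nonsynonymous differences: 1.

1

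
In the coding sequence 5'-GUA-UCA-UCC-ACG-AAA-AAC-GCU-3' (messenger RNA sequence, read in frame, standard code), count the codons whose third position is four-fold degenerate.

5

Codon 1 GUA (Val): third position 4-fold.
Codon 2 UCA (Ser): third position 4-fold.
Codon 3 UCC (Ser): third position 4-fold.
Codon 4 ACG (Thr): third position 4-fold.
Codon 5 AAA (Lys): third position 2-fold.
Codon 6 AAC (Asn): third position 2-fold.
Codon 7 GCU (Ala): third position 4-fold.
Four-fold degenerate third positions: 5.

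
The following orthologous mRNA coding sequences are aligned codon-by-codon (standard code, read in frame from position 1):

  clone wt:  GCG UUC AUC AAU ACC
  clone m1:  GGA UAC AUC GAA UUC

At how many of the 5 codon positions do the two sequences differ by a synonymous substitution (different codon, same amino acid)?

Codon 1: GCG Ala / GGA Gly — nonsynonymous.
Codon 2: UUC Phe / UAC Tyr — nonsynonymous.
Codon 3: AUC Ile / AUC Ile — identical.
Codon 4: AAU Asn / GAA Glu — nonsynonymous.
Codon 5: ACC Thr / UUC Phe — nonsynonymous.
Synonymous differences: 0.

0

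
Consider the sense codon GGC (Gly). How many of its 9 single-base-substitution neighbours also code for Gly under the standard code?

Position 1: none → 0 synonymous.
Position 2: none → 0 synonymous.
Position 3: GGU, GGA, GGG → 3 synonymous.
Total: 0 + 0 + 3 = 3.

3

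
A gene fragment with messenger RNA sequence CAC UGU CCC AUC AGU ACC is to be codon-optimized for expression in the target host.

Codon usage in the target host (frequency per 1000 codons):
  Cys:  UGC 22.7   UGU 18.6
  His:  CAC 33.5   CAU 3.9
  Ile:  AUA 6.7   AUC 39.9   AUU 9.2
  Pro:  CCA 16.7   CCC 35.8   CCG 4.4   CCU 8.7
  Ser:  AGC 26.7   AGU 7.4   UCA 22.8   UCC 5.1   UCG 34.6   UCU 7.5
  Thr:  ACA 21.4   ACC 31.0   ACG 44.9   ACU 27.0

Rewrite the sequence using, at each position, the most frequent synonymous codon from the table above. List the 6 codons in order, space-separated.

Codon 1 (His): best is CAC at 33.5.
Codon 2 (Cys): best is UGC at 22.7.
Codon 3 (Pro): best is CCC at 35.8.
Codon 4 (Ile): best is AUC at 39.9.
Codon 5 (Ser): best is UCG at 34.6.
Codon 6 (Thr): best is ACG at 44.9.

CAC UGC CCC AUC UCG ACG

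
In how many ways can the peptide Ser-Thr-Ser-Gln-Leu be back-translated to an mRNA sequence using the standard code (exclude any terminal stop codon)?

1728

Ser: 6 codons.
Thr: 4 codons.
Ser: 6 codons.
Gln: 2 codons.
Leu: 6 codons.
6 × 4 × 6 × 2 × 6 = 1728.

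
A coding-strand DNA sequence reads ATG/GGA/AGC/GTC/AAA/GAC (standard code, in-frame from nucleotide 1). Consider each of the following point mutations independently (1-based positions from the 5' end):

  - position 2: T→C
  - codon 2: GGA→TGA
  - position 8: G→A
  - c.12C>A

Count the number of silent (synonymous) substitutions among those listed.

Codon 1: ATG (Met) → ACG (Thr) — missense.
Codon 2: GGA (Gly) → TGA (Stop) — nonsense.
Codon 3: AGC (Ser) → AAC (Asn) — missense.
Codon 4: GTC (Val) → GTA (Val) — synonymous.
Synonymous: 1 of 4.

1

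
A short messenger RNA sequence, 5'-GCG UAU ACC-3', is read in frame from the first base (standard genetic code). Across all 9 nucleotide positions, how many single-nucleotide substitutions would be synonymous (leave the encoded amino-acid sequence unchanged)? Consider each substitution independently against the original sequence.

7

Codon 1 (GCG, Ala): 3 synonymous substitutions.
Codon 2 (UAU, Tyr): 1 synonymous substitution.
Codon 3 (ACC, Thr): 3 synonymous substitutions.
Total: 3 + 1 + 3 = 7.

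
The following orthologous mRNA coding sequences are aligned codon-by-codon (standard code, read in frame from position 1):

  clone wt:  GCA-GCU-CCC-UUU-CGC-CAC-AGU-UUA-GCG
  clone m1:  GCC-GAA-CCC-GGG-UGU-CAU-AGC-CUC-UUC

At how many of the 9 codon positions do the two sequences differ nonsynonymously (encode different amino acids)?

Codon 1: GCA Ala / GCC Ala — synonymous.
Codon 2: GCU Ala / GAA Glu — nonsynonymous.
Codon 3: CCC Pro / CCC Pro — identical.
Codon 4: UUU Phe / GGG Gly — nonsynonymous.
Codon 5: CGC Arg / UGU Cys — nonsynonymous.
Codon 6: CAC His / CAU His — synonymous.
Codon 7: AGU Ser / AGC Ser — synonymous.
Codon 8: UUA Leu / CUC Leu — synonymous.
Codon 9: GCG Ala / UUC Phe — nonsynonymous.
Nonsynonymous differences: 4.

4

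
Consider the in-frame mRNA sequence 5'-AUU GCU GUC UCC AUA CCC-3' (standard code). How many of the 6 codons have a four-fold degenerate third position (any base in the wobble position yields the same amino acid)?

4

Codon 1 AUU (Ile): third position 3-fold.
Codon 2 GCU (Ala): third position 4-fold.
Codon 3 GUC (Val): third position 4-fold.
Codon 4 UCC (Ser): third position 4-fold.
Codon 5 AUA (Ile): third position 3-fold.
Codon 6 CCC (Pro): third position 4-fold.
Four-fold degenerate third positions: 4.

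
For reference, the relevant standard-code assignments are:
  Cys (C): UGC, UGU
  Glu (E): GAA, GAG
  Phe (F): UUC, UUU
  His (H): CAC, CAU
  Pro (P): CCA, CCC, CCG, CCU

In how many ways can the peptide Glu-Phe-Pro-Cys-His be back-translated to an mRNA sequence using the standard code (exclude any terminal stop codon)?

64

Glu: 2 codons.
Phe: 2 codons.
Pro: 4 codons.
Cys: 2 codons.
His: 2 codons.
2 × 2 × 4 × 2 × 2 = 64.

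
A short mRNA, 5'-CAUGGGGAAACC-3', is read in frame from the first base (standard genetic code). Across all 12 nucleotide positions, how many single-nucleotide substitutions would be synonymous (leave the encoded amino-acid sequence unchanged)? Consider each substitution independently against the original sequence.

8

Codon 1 (CAU, His): 1 synonymous substitution.
Codon 2 (GGG, Gly): 3 synonymous substitutions.
Codon 3 (GAA, Glu): 1 synonymous substitution.
Codon 4 (ACC, Thr): 3 synonymous substitutions.
Total: 1 + 3 + 1 + 3 = 8.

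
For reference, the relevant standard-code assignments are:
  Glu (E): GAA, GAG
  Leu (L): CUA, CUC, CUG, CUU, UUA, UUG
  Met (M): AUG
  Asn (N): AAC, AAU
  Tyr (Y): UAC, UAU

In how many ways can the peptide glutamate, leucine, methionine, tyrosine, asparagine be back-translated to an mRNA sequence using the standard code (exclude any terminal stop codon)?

Glu: 2 codons.
Leu: 6 codons.
Met: 1 codon.
Tyr: 2 codons.
Asn: 2 codons.
2 × 6 × 1 × 2 × 2 = 48.

48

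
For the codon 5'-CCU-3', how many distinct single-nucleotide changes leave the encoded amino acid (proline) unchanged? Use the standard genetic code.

Position 1: none → 0 synonymous.
Position 2: none → 0 synonymous.
Position 3: CCC, CCA, CCG → 3 synonymous.
Total: 0 + 0 + 3 = 3.

3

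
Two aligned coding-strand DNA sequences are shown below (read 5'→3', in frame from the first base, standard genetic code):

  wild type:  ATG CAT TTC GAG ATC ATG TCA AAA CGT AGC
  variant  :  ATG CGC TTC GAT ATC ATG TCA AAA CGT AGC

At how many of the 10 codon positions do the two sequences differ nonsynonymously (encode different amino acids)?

2

Codon 1: ATG Met / ATG Met — identical.
Codon 2: CAT His / CGC Arg — nonsynonymous.
Codon 3: TTC Phe / TTC Phe — identical.
Codon 4: GAG Glu / GAT Asp — nonsynonymous.
Codon 5: ATC Ile / ATC Ile — identical.
Codon 6: ATG Met / ATG Met — identical.
Codon 7: TCA Ser / TCA Ser — identical.
Codon 8: AAA Lys / AAA Lys — identical.
Codon 9: CGT Arg / CGT Arg — identical.
Codon 10: AGC Ser / AGC Ser — identical.
Nonsynonymous differences: 2.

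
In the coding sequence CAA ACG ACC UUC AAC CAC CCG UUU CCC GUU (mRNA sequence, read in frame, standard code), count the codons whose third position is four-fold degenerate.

5

Codon 1 CAA (Gln): third position 2-fold.
Codon 2 ACG (Thr): third position 4-fold.
Codon 3 ACC (Thr): third position 4-fold.
Codon 4 UUC (Phe): third position 2-fold.
Codon 5 AAC (Asn): third position 2-fold.
Codon 6 CAC (His): third position 2-fold.
Codon 7 CCG (Pro): third position 4-fold.
Codon 8 UUU (Phe): third position 2-fold.
Codon 9 CCC (Pro): third position 4-fold.
Codon 10 GUU (Val): third position 4-fold.
Four-fold degenerate third positions: 5.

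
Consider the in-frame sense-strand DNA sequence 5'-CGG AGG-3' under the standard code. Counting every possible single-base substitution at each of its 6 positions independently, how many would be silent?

6

Codon 1 (CGG, Arg): 4 synonymous substitutions.
Codon 2 (AGG, Arg): 2 synonymous substitutions.
Total: 4 + 2 = 6.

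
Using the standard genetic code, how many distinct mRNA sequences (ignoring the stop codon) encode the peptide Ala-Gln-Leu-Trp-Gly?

192

Ala: 4 codons.
Gln: 2 codons.
Leu: 6 codons.
Trp: 1 codon.
Gly: 4 codons.
4 × 2 × 6 × 1 × 4 = 192.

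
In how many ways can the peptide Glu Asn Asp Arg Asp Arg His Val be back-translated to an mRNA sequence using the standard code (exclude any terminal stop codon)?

Glu: 2 codons.
Asn: 2 codons.
Asp: 2 codons.
Arg: 6 codons.
Asp: 2 codons.
Arg: 6 codons.
His: 2 codons.
Val: 4 codons.
2 × 2 × 2 × 6 × 2 × 6 × 2 × 4 = 4608.

4608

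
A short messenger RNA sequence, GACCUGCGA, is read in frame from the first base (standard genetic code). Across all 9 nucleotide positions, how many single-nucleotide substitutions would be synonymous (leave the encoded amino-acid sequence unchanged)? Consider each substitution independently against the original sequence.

9

Codon 1 (GAC, Asp): 1 synonymous substitution.
Codon 2 (CUG, Leu): 4 synonymous substitutions.
Codon 3 (CGA, Arg): 4 synonymous substitutions.
Total: 1 + 4 + 4 = 9.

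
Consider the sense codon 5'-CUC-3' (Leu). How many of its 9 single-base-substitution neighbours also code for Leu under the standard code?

Position 1: none → 0 synonymous.
Position 2: none → 0 synonymous.
Position 3: CUU, CUA, CUG → 3 synonymous.
Total: 0 + 0 + 3 = 3.

3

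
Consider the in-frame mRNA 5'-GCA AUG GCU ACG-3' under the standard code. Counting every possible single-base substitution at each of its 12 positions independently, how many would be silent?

Codon 1 (GCA, Ala): 3 synonymous substitutions.
Codon 2 (AUG, Met): 0 synonymous substitutions.
Codon 3 (GCU, Ala): 3 synonymous substitutions.
Codon 4 (ACG, Thr): 3 synonymous substitutions.
Total: 3 + 0 + 3 + 3 = 9.

9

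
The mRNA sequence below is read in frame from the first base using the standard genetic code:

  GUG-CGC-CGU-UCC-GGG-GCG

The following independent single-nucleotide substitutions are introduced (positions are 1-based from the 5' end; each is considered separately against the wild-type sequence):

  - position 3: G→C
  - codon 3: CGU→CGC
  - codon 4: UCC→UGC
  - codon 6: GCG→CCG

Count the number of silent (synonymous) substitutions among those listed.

2

Codon 1: GUG (Val) → GUC (Val) — synonymous.
Codon 3: CGU (Arg) → CGC (Arg) — synonymous.
Codon 4: UCC (Ser) → UGC (Cys) — missense.
Codon 6: GCG (Ala) → CCG (Pro) — missense.
Synonymous: 2 of 4.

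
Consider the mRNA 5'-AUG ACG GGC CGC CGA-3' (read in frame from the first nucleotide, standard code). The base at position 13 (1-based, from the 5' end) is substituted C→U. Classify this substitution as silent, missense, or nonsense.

Position 13 falls in codon 5: CGA → Arg.
After the substitution the codon is UGA → Stop.
The new codon is a stop codon, so this is a nonsense mutation.

nonsense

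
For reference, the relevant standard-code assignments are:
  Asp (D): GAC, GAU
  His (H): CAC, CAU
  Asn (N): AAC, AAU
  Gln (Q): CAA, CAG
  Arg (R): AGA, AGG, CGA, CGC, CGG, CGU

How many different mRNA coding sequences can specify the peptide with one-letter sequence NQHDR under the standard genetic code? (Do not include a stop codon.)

Asn: 2 codons.
Gln: 2 codons.
His: 2 codons.
Asp: 2 codons.
Arg: 6 codons.
2 × 2 × 2 × 2 × 6 = 96.

96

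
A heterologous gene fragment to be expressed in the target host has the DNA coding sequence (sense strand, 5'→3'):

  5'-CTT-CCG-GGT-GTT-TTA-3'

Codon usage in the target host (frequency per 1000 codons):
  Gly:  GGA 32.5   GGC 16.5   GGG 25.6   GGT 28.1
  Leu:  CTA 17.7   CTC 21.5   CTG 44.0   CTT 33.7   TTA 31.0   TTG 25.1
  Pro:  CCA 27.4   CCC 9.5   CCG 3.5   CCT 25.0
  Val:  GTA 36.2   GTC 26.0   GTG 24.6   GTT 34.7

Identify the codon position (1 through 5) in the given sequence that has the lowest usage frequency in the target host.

Codon 1 CTT (Leu): 33.7 per 1000.
Codon 2 CCG (Pro): 3.5 per 1000.
Codon 3 GGT (Gly): 28.1 per 1000.
Codon 4 GTT (Val): 34.7 per 1000.
Codon 5 TTA (Leu): 31.0 per 1000.
Lowest frequency is 3.5 at codon 2.

2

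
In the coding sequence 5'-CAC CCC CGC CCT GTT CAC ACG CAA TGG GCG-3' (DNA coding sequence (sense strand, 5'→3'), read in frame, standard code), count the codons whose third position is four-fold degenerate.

Codon 1 CAC (His): third position 2-fold.
Codon 2 CCC (Pro): third position 4-fold.
Codon 3 CGC (Arg): third position 4-fold.
Codon 4 CCT (Pro): third position 4-fold.
Codon 5 GTT (Val): third position 4-fold.
Codon 6 CAC (His): third position 2-fold.
Codon 7 ACG (Thr): third position 4-fold.
Codon 8 CAA (Gln): third position 2-fold.
Codon 9 TGG (Trp): third position 1-fold.
Codon 10 GCG (Ala): third position 4-fold.
Four-fold degenerate third positions: 6.

6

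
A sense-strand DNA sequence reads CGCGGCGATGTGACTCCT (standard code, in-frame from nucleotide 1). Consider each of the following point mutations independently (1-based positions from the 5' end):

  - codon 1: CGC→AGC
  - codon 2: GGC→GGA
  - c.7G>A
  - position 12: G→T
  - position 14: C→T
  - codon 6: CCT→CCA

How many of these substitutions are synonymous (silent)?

3

Codon 1: CGC (Arg) → AGC (Ser) — missense.
Codon 2: GGC (Gly) → GGA (Gly) — synonymous.
Codon 3: GAT (Asp) → AAT (Asn) — missense.
Codon 4: GTG (Val) → GTT (Val) — synonymous.
Codon 5: ACT (Thr) → ATT (Ile) — missense.
Codon 6: CCT (Pro) → CCA (Pro) — synonymous.
Synonymous: 3 of 6.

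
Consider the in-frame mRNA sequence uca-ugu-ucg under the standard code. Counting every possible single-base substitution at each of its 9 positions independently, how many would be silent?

Codon 1 (UCA, Ser): 3 synonymous substitutions.
Codon 2 (UGU, Cys): 1 synonymous substitution.
Codon 3 (UCG, Ser): 3 synonymous substitutions.
Total: 3 + 1 + 3 = 7.

7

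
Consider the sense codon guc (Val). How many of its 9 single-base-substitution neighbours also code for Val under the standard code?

3

Position 1: none → 0 synonymous.
Position 2: none → 0 synonymous.
Position 3: GUU, GUA, GUG → 3 synonymous.
Total: 0 + 0 + 3 = 3.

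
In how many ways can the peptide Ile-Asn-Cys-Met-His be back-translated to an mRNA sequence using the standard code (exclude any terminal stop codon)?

24

Ile: 3 codons.
Asn: 2 codons.
Cys: 2 codons.
Met: 1 codon.
His: 2 codons.
3 × 2 × 2 × 1 × 2 = 24.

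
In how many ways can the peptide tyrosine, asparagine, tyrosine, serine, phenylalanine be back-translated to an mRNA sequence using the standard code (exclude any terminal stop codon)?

96

Tyr: 2 codons.
Asn: 2 codons.
Tyr: 2 codons.
Ser: 6 codons.
Phe: 2 codons.
2 × 2 × 2 × 6 × 2 = 96.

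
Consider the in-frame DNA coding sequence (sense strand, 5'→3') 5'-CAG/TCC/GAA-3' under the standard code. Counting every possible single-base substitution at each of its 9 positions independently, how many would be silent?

Codon 1 (CAG, Gln): 1 synonymous substitution.
Codon 2 (TCC, Ser): 3 synonymous substitutions.
Codon 3 (GAA, Glu): 1 synonymous substitution.
Total: 1 + 3 + 1 = 5.

5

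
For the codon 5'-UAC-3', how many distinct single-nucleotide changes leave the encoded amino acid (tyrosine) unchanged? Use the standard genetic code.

1

Position 1: none → 0 synonymous.
Position 2: none → 0 synonymous.
Position 3: UAU → 1 synonymous.
Total: 0 + 0 + 1 = 1.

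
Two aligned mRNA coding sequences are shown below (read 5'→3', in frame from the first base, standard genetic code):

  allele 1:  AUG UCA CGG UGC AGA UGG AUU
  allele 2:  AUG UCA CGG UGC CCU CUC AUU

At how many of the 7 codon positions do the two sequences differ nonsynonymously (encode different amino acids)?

2

Codon 1: AUG Met / AUG Met — identical.
Codon 2: UCA Ser / UCA Ser — identical.
Codon 3: CGG Arg / CGG Arg — identical.
Codon 4: UGC Cys / UGC Cys — identical.
Codon 5: AGA Arg / CCU Pro — nonsynonymous.
Codon 6: UGG Trp / CUC Leu — nonsynonymous.
Codon 7: AUU Ile / AUU Ile — identical.
Nonsynonymous differences: 2.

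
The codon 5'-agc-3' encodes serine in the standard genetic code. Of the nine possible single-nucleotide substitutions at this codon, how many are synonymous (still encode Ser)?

Position 1: none → 0 synonymous.
Position 2: none → 0 synonymous.
Position 3: AGU → 1 synonymous.
Total: 0 + 0 + 1 = 1.

1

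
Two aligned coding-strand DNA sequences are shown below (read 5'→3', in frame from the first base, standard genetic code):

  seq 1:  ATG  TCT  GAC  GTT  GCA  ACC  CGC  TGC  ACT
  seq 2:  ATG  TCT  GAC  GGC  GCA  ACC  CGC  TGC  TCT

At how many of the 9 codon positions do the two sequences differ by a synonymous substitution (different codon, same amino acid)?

Codon 1: ATG Met / ATG Met — identical.
Codon 2: TCT Ser / TCT Ser — identical.
Codon 3: GAC Asp / GAC Asp — identical.
Codon 4: GTT Val / GGC Gly — nonsynonymous.
Codon 5: GCA Ala / GCA Ala — identical.
Codon 6: ACC Thr / ACC Thr — identical.
Codon 7: CGC Arg / CGC Arg — identical.
Codon 8: TGC Cys / TGC Cys — identical.
Codon 9: ACT Thr / TCT Ser — nonsynonymous.
Synonymous differences: 0.

0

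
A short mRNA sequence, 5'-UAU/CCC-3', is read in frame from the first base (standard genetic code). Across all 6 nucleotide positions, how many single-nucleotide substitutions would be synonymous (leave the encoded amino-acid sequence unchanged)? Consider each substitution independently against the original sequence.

4

Codon 1 (UAU, Tyr): 1 synonymous substitution.
Codon 2 (CCC, Pro): 3 synonymous substitutions.
Total: 1 + 3 = 4.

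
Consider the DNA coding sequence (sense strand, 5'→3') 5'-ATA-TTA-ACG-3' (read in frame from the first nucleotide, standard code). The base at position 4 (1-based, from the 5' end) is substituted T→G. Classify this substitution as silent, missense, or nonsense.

missense

Position 4 falls in codon 2: TTA → Leu.
After the substitution the codon is GTA → Val.
Leu ≠ Val, so this is a missense mutation.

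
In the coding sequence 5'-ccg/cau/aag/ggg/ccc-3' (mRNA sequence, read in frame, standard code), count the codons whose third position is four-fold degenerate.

3

Codon 1 CCG (Pro): third position 4-fold.
Codon 2 CAU (His): third position 2-fold.
Codon 3 AAG (Lys): third position 2-fold.
Codon 4 GGG (Gly): third position 4-fold.
Codon 5 CCC (Pro): third position 4-fold.
Four-fold degenerate third positions: 3.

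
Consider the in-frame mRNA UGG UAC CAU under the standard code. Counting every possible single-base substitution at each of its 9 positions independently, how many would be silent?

2

Codon 1 (UGG, Trp): 0 synonymous substitutions.
Codon 2 (UAC, Tyr): 1 synonymous substitution.
Codon 3 (CAU, His): 1 synonymous substitution.
Total: 0 + 1 + 1 = 2.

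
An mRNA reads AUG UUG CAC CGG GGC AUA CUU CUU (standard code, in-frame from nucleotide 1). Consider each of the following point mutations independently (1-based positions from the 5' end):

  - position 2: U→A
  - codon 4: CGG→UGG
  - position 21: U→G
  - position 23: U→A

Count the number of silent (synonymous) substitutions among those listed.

1

Codon 1: AUG (Met) → AAG (Lys) — missense.
Codon 4: CGG (Arg) → UGG (Trp) — missense.
Codon 7: CUU (Leu) → CUG (Leu) — synonymous.
Codon 8: CUU (Leu) → CAU (His) — missense.
Synonymous: 1 of 4.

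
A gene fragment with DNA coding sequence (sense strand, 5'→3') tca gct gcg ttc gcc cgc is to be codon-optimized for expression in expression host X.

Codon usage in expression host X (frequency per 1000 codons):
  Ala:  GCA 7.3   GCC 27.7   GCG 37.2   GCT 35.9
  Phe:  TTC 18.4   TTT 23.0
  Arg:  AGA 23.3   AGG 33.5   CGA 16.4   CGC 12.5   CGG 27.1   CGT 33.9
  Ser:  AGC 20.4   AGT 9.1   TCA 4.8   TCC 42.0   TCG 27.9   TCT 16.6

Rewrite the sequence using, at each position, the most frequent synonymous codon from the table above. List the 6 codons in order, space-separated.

TCC GCG GCG TTT GCG CGT

Codon 1 (Ser): best is TCC at 42.0.
Codon 2 (Ala): best is GCG at 37.2.
Codon 3 (Ala): best is GCG at 37.2.
Codon 4 (Phe): best is TTT at 23.0.
Codon 5 (Ala): best is GCG at 37.2.
Codon 6 (Arg): best is CGT at 33.9.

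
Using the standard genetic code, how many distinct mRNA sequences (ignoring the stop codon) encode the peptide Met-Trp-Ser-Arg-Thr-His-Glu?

Met: 1 codon.
Trp: 1 codon.
Ser: 6 codons.
Arg: 6 codons.
Thr: 4 codons.
His: 2 codons.
Glu: 2 codons.
1 × 1 × 6 × 6 × 4 × 2 × 2 = 576.

576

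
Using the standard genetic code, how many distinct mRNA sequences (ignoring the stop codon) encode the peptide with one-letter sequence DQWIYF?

48

Asp: 2 codons.
Gln: 2 codons.
Trp: 1 codon.
Ile: 3 codons.
Tyr: 2 codons.
Phe: 2 codons.
2 × 2 × 1 × 3 × 2 × 2 = 48.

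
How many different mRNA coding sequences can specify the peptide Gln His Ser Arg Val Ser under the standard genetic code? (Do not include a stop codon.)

3456

Gln: 2 codons.
His: 2 codons.
Ser: 6 codons.
Arg: 6 codons.
Val: 4 codons.
Ser: 6 codons.
2 × 2 × 6 × 6 × 4 × 6 = 3456.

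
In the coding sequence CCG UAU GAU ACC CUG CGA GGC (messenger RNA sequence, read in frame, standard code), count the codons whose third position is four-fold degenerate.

Codon 1 CCG (Pro): third position 4-fold.
Codon 2 UAU (Tyr): third position 2-fold.
Codon 3 GAU (Asp): third position 2-fold.
Codon 4 ACC (Thr): third position 4-fold.
Codon 5 CUG (Leu): third position 4-fold.
Codon 6 CGA (Arg): third position 4-fold.
Codon 7 GGC (Gly): third position 4-fold.
Four-fold degenerate third positions: 5.

5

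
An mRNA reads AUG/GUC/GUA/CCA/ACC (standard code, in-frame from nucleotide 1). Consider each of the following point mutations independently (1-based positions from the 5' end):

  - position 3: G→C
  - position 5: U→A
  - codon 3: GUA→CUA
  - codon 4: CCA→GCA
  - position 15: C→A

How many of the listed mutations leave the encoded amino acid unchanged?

1

Codon 1: AUG (Met) → AUC (Ile) — missense.
Codon 2: GUC (Val) → GAC (Asp) — missense.
Codon 3: GUA (Val) → CUA (Leu) — missense.
Codon 4: CCA (Pro) → GCA (Ala) — missense.
Codon 5: ACC (Thr) → ACA (Thr) — synonymous.
Synonymous: 1 of 5.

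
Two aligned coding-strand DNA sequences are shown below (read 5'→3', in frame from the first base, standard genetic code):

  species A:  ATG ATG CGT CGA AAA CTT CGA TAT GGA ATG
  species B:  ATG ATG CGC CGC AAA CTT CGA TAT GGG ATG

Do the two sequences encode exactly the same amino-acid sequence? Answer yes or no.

Codon 1: ATG Met / ATG Met — identical.
Codon 2: ATG Met / ATG Met — identical.
Codon 3: CGT Arg / CGC Arg — synonymous.
Codon 4: CGA Arg / CGC Arg — synonymous.
Codon 5: AAA Lys / AAA Lys — identical.
Codon 6: CTT Leu / CTT Leu — identical.
Codon 7: CGA Arg / CGA Arg — identical.
Codon 8: TAT Tyr / TAT Tyr — identical.
Codon 9: GGA Gly / GGG Gly — synonymous.
Codon 10: ATG Met / ATG Met — identical.
Nonsynonymous differences: 0 → same protein.

yes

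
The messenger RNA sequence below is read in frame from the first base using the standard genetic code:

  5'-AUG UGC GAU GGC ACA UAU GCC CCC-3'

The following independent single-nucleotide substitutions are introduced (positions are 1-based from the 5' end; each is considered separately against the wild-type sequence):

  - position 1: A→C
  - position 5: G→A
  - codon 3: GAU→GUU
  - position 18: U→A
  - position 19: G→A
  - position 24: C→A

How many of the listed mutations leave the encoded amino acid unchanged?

Codon 1: AUG (Met) → CUG (Leu) — missense.
Codon 2: UGC (Cys) → UAC (Tyr) — missense.
Codon 3: GAU (Asp) → GUU (Val) — missense.
Codon 6: UAU (Tyr) → UAA (Stop) — nonsense.
Codon 7: GCC (Ala) → ACC (Thr) — missense.
Codon 8: CCC (Pro) → CCA (Pro) — synonymous.
Synonymous: 1 of 6.

1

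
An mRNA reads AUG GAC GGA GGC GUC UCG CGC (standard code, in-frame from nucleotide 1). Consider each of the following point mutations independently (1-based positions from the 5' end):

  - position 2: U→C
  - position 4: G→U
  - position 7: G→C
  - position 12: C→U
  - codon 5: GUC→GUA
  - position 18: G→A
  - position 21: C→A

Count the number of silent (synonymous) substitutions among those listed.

4

Codon 1: AUG (Met) → ACG (Thr) — missense.
Codon 2: GAC (Asp) → UAC (Tyr) — missense.
Codon 3: GGA (Gly) → CGA (Arg) — missense.
Codon 4: GGC (Gly) → GGU (Gly) — synonymous.
Codon 5: GUC (Val) → GUA (Val) — synonymous.
Codon 6: UCG (Ser) → UCA (Ser) — synonymous.
Codon 7: CGC (Arg) → CGA (Arg) — synonymous.
Synonymous: 4 of 7.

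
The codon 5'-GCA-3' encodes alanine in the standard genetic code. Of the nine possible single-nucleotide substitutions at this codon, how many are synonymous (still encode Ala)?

3

Position 1: none → 0 synonymous.
Position 2: none → 0 synonymous.
Position 3: GCT, GCC, GCG → 3 synonymous.
Total: 0 + 0 + 3 = 3.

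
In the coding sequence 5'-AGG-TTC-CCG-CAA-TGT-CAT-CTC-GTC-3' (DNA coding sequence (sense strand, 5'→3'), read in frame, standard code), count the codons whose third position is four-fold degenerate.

Codon 1 AGG (Arg): third position 2-fold.
Codon 2 TTC (Phe): third position 2-fold.
Codon 3 CCG (Pro): third position 4-fold.
Codon 4 CAA (Gln): third position 2-fold.
Codon 5 TGT (Cys): third position 2-fold.
Codon 6 CAT (His): third position 2-fold.
Codon 7 CTC (Leu): third position 4-fold.
Codon 8 GTC (Val): third position 4-fold.
Four-fold degenerate third positions: 3.

3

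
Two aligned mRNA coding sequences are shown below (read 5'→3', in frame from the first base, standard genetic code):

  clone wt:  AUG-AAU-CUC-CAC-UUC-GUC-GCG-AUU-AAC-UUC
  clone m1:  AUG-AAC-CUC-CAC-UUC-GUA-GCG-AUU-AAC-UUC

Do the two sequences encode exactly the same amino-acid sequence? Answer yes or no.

Codon 1: AUG Met / AUG Met — identical.
Codon 2: AAU Asn / AAC Asn — synonymous.
Codon 3: CUC Leu / CUC Leu — identical.
Codon 4: CAC His / CAC His — identical.
Codon 5: UUC Phe / UUC Phe — identical.
Codon 6: GUC Val / GUA Val — synonymous.
Codon 7: GCG Ala / GCG Ala — identical.
Codon 8: AUU Ile / AUU Ile — identical.
Codon 9: AAC Asn / AAC Asn — identical.
Codon 10: UUC Phe / UUC Phe — identical.
Nonsynonymous differences: 0 → same protein.

yes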